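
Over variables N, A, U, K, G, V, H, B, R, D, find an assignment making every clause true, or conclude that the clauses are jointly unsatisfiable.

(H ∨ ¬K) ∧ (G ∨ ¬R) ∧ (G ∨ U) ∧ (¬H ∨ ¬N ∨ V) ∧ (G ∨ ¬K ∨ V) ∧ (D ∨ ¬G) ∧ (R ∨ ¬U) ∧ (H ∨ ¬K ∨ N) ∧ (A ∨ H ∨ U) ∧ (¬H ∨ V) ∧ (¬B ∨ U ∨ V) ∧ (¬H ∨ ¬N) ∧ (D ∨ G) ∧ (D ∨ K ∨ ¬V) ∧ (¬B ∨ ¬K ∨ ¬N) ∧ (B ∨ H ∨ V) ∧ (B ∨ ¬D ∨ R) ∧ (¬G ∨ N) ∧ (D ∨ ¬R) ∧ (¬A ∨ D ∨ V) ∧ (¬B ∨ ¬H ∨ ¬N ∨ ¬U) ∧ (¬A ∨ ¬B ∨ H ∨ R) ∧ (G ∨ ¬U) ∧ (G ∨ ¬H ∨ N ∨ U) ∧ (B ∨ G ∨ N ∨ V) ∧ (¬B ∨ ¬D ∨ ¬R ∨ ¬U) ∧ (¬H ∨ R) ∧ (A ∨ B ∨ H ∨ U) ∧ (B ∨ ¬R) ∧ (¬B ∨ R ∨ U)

N: True, A: True, U: False, K: False, G: True, V: True, H: False, B: True, R: True, D: True

Try N = False:
  (¬G ∨ N) forces G = False.
  (G ∨ ¬R) forces R = False.
  (G ∨ U) forces U = True.
  clause (R ∨ ¬U) is falsified — backtrack.
So N = True.
  then (¬H ∨ ¬N) forces H = False.
  then (H ∨ ¬K) forces K = False.
Set A = True.
Try U = True:
  (R ∨ ¬U) forces R = True.
  (G ∨ ¬R) forces G = True.
  (D ∨ ¬G) forces D = True.
  (¬B ∨ ¬D ∨ ¬R ∨ ¬U) forces B = False.
  clause (B ∨ ¬R) is falsified — backtrack.
So U = False.
  then (G ∨ U) forces G = True.
  then (D ∨ ¬G) forces D = True.
Set V = True.
Try B = False:
  (B ∨ ¬D ∨ R) forces R = True.
  clause (B ∨ ¬R) is falsified — backtrack.
So B = True.
  then (¬A ∨ ¬B ∨ H ∨ R) forces R = True.
All clauses satisfied.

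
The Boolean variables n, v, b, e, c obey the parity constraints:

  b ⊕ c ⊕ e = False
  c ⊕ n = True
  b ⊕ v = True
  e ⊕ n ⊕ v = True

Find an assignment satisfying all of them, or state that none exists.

Adding constraints 1, 2, 3, 4 mod 2: every variable appears an even number of times on the left, so the left side is 0.
But the right sides sum to 1 (mod 2). 0 ≠ 1 — the system is inconsistent.

The formula is unsatisfiable.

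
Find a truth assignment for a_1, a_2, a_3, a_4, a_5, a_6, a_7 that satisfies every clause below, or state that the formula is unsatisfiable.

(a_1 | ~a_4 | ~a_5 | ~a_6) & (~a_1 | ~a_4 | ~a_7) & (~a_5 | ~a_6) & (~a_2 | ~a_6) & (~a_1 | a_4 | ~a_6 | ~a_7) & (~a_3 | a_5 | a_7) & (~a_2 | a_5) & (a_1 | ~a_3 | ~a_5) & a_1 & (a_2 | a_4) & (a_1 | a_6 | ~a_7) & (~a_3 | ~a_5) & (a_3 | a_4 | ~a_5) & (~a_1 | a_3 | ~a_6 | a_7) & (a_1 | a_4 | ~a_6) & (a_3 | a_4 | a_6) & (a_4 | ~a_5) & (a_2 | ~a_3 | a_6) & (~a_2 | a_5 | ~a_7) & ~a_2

Unit clause (a_1) forces a_1 = True.
Unit clause (~a_2) forces a_2 = False.
In (a_2 | a_4) only a_4 is left, so a_4 = True.
In (~a_1 | ~a_4 | ~a_7) only ~a_7 is left, so a_7 = False.
Try a_3 = True:
  (~a_3 | a_5 | a_7) forces a_5 = True.
  clause (~a_3 | ~a_5) is falsified — backtrack.
So a_3 = False.
  then (~a_1 | a_3 | ~a_6 | a_7) forces a_6 = False.
Set a_5 = True.
All clauses satisfied.

a_1 = True, a_2 = False, a_3 = False, a_4 = True, a_5 = True, a_6 = False, a_7 = False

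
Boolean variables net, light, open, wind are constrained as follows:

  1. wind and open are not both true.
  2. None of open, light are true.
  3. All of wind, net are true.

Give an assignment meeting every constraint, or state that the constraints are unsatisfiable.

net: True, light: False, open: False, wind: True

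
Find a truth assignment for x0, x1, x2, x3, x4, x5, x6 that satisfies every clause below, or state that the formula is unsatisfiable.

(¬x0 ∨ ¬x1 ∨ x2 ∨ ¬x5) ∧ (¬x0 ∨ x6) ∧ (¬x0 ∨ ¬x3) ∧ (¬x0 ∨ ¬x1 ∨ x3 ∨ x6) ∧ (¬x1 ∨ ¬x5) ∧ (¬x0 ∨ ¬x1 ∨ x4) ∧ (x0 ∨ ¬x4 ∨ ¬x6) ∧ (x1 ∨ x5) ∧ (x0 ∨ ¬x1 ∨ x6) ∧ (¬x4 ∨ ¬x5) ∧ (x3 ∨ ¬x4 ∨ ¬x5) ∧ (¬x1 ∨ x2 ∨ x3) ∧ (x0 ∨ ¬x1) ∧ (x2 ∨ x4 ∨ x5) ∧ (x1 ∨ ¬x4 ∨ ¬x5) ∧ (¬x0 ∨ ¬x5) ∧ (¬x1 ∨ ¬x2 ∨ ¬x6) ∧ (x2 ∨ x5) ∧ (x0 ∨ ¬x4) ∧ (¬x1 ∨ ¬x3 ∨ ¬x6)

Set x0 = False.
  then (x0 ∨ ¬x1) forces x1 = False.
  then (x0 ∨ ¬x4) forces x4 = False.
  then (x1 ∨ x5) forces x5 = True.
Set x2 = False.
Set x3 = True.
Set x6 = False.
All clauses satisfied.

x0 = False; x1 = False; x2 = False; x3 = True; x4 = False; x5 = True; x6 = False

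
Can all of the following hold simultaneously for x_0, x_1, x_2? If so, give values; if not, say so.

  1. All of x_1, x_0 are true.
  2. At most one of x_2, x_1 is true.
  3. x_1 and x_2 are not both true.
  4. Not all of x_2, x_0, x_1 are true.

x_0 = True; x_1 = True; x_2 = False

  (1) {x_1, x_0}: all 2 true ✓
  (2) {x_2, x_1}: 1 true — at most one ✓
  (3) x_1=T, x_2=F — not both ✓
  (4) {x_2, x_0, x_1}: 2/3 true — not all ✓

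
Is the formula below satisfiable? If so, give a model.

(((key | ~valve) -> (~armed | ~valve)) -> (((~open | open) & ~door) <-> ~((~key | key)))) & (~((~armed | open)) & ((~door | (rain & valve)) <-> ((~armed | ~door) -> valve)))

key = True, rain = True, armed = True, valve = True, open = False, door = False

  ((key | ~valve) -> (~armed | ~valve)) -> (((~open | open) & ~door) <-> ~((~key | key))) = True
    (key | ~valve) -> (~armed | ~valve) = False
      key | ~valve = True
        ~valve = False
      ~armed | ~valve = False
        ~armed = False
        ~valve = False
    ((~open | open) & ~door) <-> ~((~key | key)) = False
      (~open | open) & ~door = True
        ~open | open = True
          ~open = True
        ~door = True
      ~((~key | key)) = False
        ~key | key = True
          ~key = False
  ~((~armed | open)) & ((~door | (rain & valve)) <-> ((~armed | ~door) -> valve)) = True
    ~((~armed | open)) = True
      ~armed | open = False
        ~armed = False
    (~door | (rain & valve)) <-> ((~armed | ~door) -> valve) = True
      ~door | (rain & valve) = True
        ~door = True
        rain & valve = True
      (~armed | ~door) -> valve = True
        ~armed | ~door = True
          ~armed = False
          ~door = True
Both conjuncts True, so the formula holds.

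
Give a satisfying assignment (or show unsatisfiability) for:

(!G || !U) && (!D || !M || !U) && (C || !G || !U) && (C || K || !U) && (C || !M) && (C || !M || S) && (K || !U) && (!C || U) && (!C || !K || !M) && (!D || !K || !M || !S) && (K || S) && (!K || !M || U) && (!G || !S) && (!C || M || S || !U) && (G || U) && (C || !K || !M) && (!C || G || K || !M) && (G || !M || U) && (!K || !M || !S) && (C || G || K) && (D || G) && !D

Unit clause (!D) forces D = False.
In (D || G) only G is left, so G = True.
In (!G || !U) only !U is left, so U = False.
In (!C || U) only !C is left, so C = False.
In (!G || !S) only !S is left, so S = False.
In (C || !M) only !M is left, so M = False.
In (K || S) only K is left, so K = True.
All clauses satisfied.

U=F, C=F, K=T, S=F, D=F, G=T, M=F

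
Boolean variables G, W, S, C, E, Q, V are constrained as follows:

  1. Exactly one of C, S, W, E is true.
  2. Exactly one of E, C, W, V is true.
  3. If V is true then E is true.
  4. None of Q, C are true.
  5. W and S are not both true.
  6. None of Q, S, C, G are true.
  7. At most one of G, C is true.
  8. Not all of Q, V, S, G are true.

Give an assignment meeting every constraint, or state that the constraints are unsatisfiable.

G: False; W: False; S: False; C: False; E: True; Q: False; V: False

  (1) {C, S, W, E}: 1 true — exactly one ✓
  (2) {E, C, W, V}: 1 true — exactly one ✓
  (3) V=F ⇒ E: vacuous ✓
  (4) {Q, C}: 0 true — none ✓
  (5) W=F, S=F — not both ✓
  (6) {Q, S, C, G}: 0 true — none ✓
  (7) {G, C}: 0 true — at most one ✓
  (8) {Q, V, S, G}: 0/4 true — not all ✓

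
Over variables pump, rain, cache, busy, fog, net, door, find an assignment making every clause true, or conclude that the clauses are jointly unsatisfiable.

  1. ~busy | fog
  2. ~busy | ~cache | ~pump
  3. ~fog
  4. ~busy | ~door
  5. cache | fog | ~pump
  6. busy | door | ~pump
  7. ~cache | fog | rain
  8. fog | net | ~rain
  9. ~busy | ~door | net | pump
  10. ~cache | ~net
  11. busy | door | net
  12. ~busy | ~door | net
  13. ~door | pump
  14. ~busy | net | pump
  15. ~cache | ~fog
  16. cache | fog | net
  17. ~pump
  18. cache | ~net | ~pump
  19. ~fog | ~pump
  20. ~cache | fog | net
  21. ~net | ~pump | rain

pump = False, rain = True, cache = False, busy = False, fog = False, net = True, door = False

Unit clause (~fog) forces fog = False.
Unit clause (~pump) forces pump = False.
In (~busy | fog) only ~busy is left, so busy = False.
In (~door | pump) only ~door is left, so door = False.
In (busy | door | net) only net is left, so net = True.
In (~cache | ~net) only ~cache is left, so cache = False.
Set rain = True.
All clauses satisfied.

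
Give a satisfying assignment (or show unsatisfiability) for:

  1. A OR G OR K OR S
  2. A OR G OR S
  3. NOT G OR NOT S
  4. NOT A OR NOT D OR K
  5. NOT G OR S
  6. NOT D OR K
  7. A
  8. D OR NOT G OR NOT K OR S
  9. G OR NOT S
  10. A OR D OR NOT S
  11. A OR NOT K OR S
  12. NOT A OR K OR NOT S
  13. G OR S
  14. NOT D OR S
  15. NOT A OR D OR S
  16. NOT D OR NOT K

Case S = True:
  (NOT G OR NOT S) forces G = False.
  Clause (G OR NOT S) is falsified — contradiction.
Case S = False:
  (NOT G OR S) forces G = False.
  Clause (G OR S) is falsified — contradiction.
Both cases fail, so the formula is unsatisfiable.

The formula is unsatisfiable.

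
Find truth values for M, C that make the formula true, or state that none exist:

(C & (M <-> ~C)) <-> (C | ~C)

M = False, C = True

  (C & (M <-> ~C)) <-> (C | ~C) = True
    C & (M <-> ~C) = True
      M <-> ~C = True
        ~C = False
    C | ~C = True
      ~C = False
The formula evaluates to True.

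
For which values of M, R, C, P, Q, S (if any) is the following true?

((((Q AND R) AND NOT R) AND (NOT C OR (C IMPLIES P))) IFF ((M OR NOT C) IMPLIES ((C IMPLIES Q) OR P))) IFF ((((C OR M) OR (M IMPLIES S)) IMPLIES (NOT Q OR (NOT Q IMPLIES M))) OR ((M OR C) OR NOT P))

M = True; R = True; C = True; P = False; Q = False; S = True

  ((((Q AND R) AND NOT R) AND (NOT C OR (C IMPLIES P))) IFF ((M OR NOT C) IMPLIES ((C IMPLIES Q) OR P))) IFF ((((C OR M) OR (M IMPLIES S)) IMPLIES (NOT Q OR (NOT Q IMPLIES M))) OR ((M OR C) OR NOT P)) = True
    (((Q AND R) AND NOT R) AND (NOT C OR (C IMPLIES P))) IFF ((M OR NOT C) IMPLIES ((C IMPLIES Q) OR P)) = True
      ((Q AND R) AND NOT R) AND (NOT C OR (C IMPLIES P)) = False
        (Q AND R) AND NOT R = False
          Q AND R = False
          NOT R = False
        NOT C OR (C IMPLIES P) = False
          NOT C = False
          C IMPLIES P = False
      (M OR NOT C) IMPLIES ((C IMPLIES Q) OR P) = False
        M OR NOT C = True
          NOT C = False
        (C IMPLIES Q) OR P = False
          C IMPLIES Q = False
    (((C OR M) OR (M IMPLIES S)) IMPLIES (NOT Q OR (NOT Q IMPLIES M))) OR ((M OR C) OR NOT P) = True
      ((C OR M) OR (M IMPLIES S)) IMPLIES (NOT Q OR (NOT Q IMPLIES M)) = True
        (C OR M) OR (M IMPLIES S) = True
          C OR M = True
          M IMPLIES S = True
        NOT Q OR (NOT Q IMPLIES M) = True
          NOT Q = True
          NOT Q IMPLIES M = True
            NOT Q = True
      (M OR C) OR NOT P = True
        M OR C = True
        NOT P = True
The formula evaluates to True.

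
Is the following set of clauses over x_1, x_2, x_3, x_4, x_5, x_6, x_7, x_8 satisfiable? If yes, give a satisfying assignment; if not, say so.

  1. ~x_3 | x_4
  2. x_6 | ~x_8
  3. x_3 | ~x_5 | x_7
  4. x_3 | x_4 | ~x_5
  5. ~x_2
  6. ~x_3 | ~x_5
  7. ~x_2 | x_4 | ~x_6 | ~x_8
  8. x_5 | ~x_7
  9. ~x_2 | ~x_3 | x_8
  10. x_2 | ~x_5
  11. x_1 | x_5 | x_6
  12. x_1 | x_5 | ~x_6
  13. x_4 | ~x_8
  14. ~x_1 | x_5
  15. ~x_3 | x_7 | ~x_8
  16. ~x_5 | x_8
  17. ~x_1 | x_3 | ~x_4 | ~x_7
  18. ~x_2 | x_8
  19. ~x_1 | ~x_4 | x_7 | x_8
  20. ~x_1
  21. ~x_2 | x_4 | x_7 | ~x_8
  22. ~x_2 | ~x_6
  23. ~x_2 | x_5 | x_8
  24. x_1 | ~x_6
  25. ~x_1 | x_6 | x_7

Unsatisfiable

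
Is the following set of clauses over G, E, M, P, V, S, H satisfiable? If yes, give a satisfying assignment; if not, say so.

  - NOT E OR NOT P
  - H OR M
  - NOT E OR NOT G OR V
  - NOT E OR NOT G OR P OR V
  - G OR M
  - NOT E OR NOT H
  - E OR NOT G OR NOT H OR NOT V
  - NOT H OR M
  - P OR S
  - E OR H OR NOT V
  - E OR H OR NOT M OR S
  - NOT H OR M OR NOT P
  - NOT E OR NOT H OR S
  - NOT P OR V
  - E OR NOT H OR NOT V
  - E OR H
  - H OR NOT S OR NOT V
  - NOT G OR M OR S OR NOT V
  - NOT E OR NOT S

G = False, E = False, M = True, P = False, V = False, S = True, H = True

Set G = False.
  then (G OR M) forces M = True.
Try E = True:
  (NOT E OR NOT P) forces P = False.
  (NOT E OR NOT H) forces H = False.
  (P OR S) forces S = True.
  clause (NOT E OR NOT S) is falsified — backtrack.
So E = False.
  then (E OR H) forces H = True.
  then (E OR NOT H OR NOT V) forces V = False.
  then (NOT P OR V) forces P = False.
  then (P OR S) forces S = True.
All clauses satisfied.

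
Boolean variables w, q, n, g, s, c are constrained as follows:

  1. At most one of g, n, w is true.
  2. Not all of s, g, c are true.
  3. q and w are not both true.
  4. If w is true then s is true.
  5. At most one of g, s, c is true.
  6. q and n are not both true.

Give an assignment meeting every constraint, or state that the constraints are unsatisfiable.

w = False, q = True, n = False, g = False, s = False, c = False

  (1) {g, n, w}: 0 true — at most one ✓
  (2) {s, g, c}: 0/3 true — not all ✓
  (3) q=T, w=F — not both ✓
  (4) w=F ⇒ s: vacuous ✓
  (5) {g, s, c}: 0 true — at most one ✓
  (6) q=T, n=F — not both ✓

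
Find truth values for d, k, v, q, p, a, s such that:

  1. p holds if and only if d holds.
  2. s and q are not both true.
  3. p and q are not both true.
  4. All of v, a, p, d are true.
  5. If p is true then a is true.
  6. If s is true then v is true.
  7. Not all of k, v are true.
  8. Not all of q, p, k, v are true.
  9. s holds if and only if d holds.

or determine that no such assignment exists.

d = True, k = False, v = True, q = False, p = True, a = True, s = True

  (1) p=T, d=T — same ✓
  (2) s=T, q=F — not both ✓
  (3) p=T, q=F — not both ✓
  (4) {v, a, p, d}: all 4 true ✓
  (5) p=T ⇒ a: T ✓
  (6) s=T ⇒ v: T ✓
  (7) {k, v}: 1/2 true — not all ✓
  (8) {q, p, k, v}: 2/4 true — not all ✓
  (9) s=T, d=T — same ✓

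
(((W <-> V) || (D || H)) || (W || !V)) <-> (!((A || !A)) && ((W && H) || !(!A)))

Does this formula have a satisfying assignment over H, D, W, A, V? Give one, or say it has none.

H: False, D: False, W: False, A: False, V: True

  (((W <-> V) || (D || H)) || (W || !V)) <-> (!((A || !A)) && ((W && H) || !(!A))) = True
    ((W <-> V) || (D || H)) || (W || !V) = False
      (W <-> V) || (D || H) = False
        W <-> V = False
        D || H = False
      W || !V = False
        !V = False
    !((A || !A)) && ((W && H) || !(!A)) = False
      !((A || !A)) = False
        A || !A = True
          !A = True
      (W && H) || !(!A) = False
        W && H = False
        !(!A) = False
          !A = True
The formula evaluates to True.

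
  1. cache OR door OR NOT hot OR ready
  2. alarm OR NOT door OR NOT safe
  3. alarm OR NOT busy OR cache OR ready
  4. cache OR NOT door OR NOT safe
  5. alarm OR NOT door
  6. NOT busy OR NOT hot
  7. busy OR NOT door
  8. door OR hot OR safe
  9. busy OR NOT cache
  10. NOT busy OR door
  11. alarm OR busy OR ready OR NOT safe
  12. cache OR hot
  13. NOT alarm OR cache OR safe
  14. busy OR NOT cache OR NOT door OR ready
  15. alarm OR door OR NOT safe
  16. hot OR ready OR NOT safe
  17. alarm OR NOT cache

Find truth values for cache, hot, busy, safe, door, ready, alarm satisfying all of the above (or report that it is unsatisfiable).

cache=T; hot=F; busy=T; safe=F; door=T; ready=T; alarm=T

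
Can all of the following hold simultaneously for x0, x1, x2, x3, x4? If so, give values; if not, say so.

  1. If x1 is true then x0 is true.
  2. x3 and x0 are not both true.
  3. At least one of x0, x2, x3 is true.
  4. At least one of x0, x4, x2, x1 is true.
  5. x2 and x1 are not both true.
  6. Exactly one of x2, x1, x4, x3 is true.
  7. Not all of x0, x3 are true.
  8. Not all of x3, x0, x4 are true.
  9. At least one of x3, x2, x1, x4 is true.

x0=T; x1=F; x2=F; x3=F; x4=T

  (1) x1=F ⇒ x0: vacuous ✓
  (2) x3=F, x0=T — not both ✓
  (3) {x0, x2, x3}: 1 true — at least one ✓
  (4) {x0, x4, x2, x1}: 2 true — at least one ✓
  (5) x2=F, x1=F — not both ✓
  (6) {x2, x1, x4, x3}: 1 true — exactly one ✓
  (7) {x0, x3}: 1/2 true — not all ✓
  (8) {x3, x0, x4}: 2/3 true — not all ✓
  (9) {x3, x2, x1, x4}: 1 true — at least one ✓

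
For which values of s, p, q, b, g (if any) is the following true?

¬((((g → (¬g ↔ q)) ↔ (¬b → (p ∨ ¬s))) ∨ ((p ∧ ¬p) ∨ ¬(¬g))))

s = True, p = False, q = True, b = False, g = False

  ¬((((g → (¬g ↔ q)) ↔ (¬b → (p ∨ ¬s))) ∨ ((p ∧ ¬p) ∨ ¬(¬g)))) = True
    ((g → (¬g ↔ q)) ↔ (¬b → (p ∨ ¬s))) ∨ ((p ∧ ¬p) ∨ ¬(¬g)) = False
      (g → (¬g ↔ q)) ↔ (¬b → (p ∨ ¬s)) = False
        g → (¬g ↔ q) = True
          ¬g ↔ q = True
            ¬g = True
        ¬b → (p ∨ ¬s) = False
          ¬b = True
          p ∨ ¬s = False
            ¬s = False
      (p ∧ ¬p) ∨ ¬(¬g) = False
        p ∧ ¬p = False
          ¬p = True
        ¬(¬g) = False
          ¬g = True
The formula evaluates to True.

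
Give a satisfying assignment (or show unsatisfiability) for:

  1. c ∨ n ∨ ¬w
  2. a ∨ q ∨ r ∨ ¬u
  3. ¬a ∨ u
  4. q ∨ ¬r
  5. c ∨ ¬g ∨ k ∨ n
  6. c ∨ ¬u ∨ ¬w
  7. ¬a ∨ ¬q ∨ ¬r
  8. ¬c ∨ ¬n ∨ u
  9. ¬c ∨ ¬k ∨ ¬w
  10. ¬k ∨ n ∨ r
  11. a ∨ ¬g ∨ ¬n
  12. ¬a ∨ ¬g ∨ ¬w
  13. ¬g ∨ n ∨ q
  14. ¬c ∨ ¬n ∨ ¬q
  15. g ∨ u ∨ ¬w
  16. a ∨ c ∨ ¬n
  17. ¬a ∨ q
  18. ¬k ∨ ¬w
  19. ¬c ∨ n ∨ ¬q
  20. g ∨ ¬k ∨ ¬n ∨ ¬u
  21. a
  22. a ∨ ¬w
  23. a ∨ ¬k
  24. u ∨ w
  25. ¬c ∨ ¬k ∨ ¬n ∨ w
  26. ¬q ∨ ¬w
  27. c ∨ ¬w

Unit clause (a) forces a = True.
In (¬a ∨ u) only u is left, so u = True.
In (¬a ∨ q) only q is left, so q = True.
In (¬q ∨ ¬w) only ¬w is left, so w = False.
In (¬a ∨ ¬q ∨ ¬r) only ¬r is left, so r = False.
Set k = True.
  then (¬k ∨ n ∨ r) forces n = True.
  then (¬c ∨ ¬n ∨ ¬q) forces c = False.
  then (g ∨ ¬k ∨ ¬n ∨ ¬u) forces g = True.
All clauses satisfied.

u = True, a = True, k = True, r = False, q = True, w = False, n = True, c = False, g = True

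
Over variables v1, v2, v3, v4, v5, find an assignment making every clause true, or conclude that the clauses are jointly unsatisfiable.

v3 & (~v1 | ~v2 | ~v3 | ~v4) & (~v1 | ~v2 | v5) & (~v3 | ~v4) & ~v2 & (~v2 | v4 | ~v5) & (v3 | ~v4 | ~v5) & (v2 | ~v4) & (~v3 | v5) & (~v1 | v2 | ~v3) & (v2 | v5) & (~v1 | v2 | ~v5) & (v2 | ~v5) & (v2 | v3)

Case v2 = True:
  Clause (~v2) is falsified — contradiction.
Case v2 = False:
  (v3) forces v3 = True.
  (~v3 | ~v4) forces v4 = False.
  (~v3 | v5) forces v5 = True.
  Clause (v2 | ~v5) is falsified — contradiction.
Both cases fail, so the formula is unsatisfiable.

Unsatisfiable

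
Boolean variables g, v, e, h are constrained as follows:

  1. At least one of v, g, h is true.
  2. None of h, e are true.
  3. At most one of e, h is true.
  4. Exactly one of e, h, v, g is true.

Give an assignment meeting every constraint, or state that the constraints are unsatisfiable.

g=F, v=T, e=F, h=F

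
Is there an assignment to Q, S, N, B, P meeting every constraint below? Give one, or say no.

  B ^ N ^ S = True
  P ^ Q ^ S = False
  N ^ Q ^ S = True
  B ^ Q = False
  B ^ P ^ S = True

Adding constraints 1, 2, 3, 5 mod 2: every variable appears an even number of times on the left, so the left side is 0.
But the right sides sum to 1 (mod 2). 0 ≠ 1 — the system is inconsistent.

Unsatisfiable — no assignment works.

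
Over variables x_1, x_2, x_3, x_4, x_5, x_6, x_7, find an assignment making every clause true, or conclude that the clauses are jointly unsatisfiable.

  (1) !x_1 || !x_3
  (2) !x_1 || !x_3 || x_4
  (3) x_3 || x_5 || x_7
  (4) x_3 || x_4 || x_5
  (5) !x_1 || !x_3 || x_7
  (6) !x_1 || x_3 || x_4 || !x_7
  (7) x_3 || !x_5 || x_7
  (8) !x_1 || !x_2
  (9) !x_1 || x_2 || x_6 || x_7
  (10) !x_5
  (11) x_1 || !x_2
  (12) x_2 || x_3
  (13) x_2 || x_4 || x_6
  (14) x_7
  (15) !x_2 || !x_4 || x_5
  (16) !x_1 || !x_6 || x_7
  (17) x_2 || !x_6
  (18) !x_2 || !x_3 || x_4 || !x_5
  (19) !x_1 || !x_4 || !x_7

x_1 = False, x_2 = False, x_3 = True, x_4 = True, x_5 = False, x_6 = False, x_7 = True

Unit clause (!x_5) forces x_5 = False.
Unit clause (x_7) forces x_7 = True.
Set x_1 = False.
  then (x_1 || !x_2) forces x_2 = False.
  then (x_2 || x_3) forces x_3 = True.
  then (x_2 || !x_6) forces x_6 = False.
  then (x_2 || x_4 || x_6) forces x_4 = True.
All clauses satisfied.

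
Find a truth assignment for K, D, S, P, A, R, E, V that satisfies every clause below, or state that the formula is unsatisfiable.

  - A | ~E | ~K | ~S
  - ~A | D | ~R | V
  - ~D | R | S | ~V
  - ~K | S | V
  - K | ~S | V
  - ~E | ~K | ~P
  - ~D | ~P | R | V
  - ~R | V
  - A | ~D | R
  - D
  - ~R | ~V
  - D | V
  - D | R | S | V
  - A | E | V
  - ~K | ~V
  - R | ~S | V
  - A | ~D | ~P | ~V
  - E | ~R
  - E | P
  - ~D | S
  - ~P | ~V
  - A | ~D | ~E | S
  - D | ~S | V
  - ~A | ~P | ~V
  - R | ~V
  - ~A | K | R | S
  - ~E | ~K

Case R = True:
  (~R | V) forces V = True.
  Clause (~R | ~V) is falsified — contradiction.
Case R = False:
  (D) forces D = True.
  (A | ~D | R) forces A = True.
  (~D | S) forces S = True.
  (R | ~S | V) forces V = True.
  Clause (R | ~V) is falsified — contradiction.
Both cases fail, so the formula is unsatisfiable.

UNSATISFIABLE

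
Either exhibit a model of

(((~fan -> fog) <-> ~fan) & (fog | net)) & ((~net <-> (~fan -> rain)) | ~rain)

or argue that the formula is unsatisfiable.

fan=F, net=F, rain=F, fog=T

  ((~fan -> fog) <-> ~fan) & (fog | net) = True
    (~fan -> fog) <-> ~fan = True
      ~fan -> fog = True
        ~fan = True
      ~fan = True
    fog | net = True
  (~net <-> (~fan -> rain)) | ~rain = True
    ~net <-> (~fan -> rain) = False
      ~net = True
      ~fan -> rain = False
        ~fan = True
    ~rain = True
Both conjuncts True, so the formula holds.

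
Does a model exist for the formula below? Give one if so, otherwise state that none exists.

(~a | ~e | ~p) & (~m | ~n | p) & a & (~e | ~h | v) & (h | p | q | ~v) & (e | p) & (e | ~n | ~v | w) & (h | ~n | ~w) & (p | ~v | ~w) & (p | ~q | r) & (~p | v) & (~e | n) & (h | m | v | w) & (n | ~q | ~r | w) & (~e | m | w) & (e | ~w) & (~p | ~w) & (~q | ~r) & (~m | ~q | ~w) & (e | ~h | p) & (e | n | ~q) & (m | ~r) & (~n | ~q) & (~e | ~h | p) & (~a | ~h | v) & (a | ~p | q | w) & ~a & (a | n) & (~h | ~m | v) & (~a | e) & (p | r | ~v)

Case a = True:
  Clause (~a) is falsified — contradiction.
Case a = False:
  Clause (a) is falsified — contradiction.
Both cases fail, so the formula is unsatisfiable.

Unsatisfiable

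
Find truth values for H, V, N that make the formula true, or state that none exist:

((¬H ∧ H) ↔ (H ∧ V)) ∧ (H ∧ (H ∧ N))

H=T; V=F; N=T

  (¬H ∧ H) ↔ (H ∧ V) = True
    ¬H ∧ H = False
      ¬H = False
    H ∧ V = False
  H ∧ (H ∧ N) = True
    H ∧ N = True
Both conjuncts True, so the formula holds.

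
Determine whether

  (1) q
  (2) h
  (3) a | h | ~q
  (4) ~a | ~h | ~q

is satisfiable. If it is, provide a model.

h = True, q = True, a = False

Unit clause (q) forces q = True.
Unit clause (h) forces h = True.
In (~a | ~h | ~q) only ~a is left, so a = False.
All clauses satisfied.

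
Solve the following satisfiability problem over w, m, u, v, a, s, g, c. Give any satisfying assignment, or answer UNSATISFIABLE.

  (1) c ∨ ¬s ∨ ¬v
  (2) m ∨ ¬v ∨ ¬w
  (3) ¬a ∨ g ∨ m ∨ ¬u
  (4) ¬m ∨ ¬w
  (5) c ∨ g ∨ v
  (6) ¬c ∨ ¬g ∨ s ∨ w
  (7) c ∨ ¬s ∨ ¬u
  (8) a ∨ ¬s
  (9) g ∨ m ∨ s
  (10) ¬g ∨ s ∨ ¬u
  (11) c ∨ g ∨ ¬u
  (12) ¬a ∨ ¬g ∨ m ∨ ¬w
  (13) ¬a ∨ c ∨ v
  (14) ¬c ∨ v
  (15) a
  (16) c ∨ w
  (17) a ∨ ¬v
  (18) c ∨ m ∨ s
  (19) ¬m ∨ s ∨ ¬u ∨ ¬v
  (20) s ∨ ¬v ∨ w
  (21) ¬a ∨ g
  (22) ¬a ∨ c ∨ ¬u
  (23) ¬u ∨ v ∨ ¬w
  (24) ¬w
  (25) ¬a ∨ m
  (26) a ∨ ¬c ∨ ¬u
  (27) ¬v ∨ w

Case w = True:
  Clause (¬w) is falsified — contradiction.
Case w = False:
  (a) forces a = True.
  (c ∨ w) forces c = True.
  (¬c ∨ v) forces v = True.
  Clause (¬v ∨ w) is falsified — contradiction.
Both cases fail, so the formula is unsatisfiable.

UNSATISFIABLE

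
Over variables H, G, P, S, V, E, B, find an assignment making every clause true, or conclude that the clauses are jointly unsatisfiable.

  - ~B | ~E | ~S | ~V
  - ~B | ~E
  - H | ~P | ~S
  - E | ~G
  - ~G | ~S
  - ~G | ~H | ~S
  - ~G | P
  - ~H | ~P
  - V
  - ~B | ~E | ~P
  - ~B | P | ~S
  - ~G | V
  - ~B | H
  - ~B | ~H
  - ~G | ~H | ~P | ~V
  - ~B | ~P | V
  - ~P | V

H: False, G: True, P: True, S: False, V: True, E: True, B: False

Unit clause (V) forces V = True.
Set H = False.
  then (~B | H) forces B = False.
Set G = True.
  then (E | ~G) forces E = True.
  then (~G | ~S) forces S = False.
  then (~G | P) forces P = True.
All clauses satisfied.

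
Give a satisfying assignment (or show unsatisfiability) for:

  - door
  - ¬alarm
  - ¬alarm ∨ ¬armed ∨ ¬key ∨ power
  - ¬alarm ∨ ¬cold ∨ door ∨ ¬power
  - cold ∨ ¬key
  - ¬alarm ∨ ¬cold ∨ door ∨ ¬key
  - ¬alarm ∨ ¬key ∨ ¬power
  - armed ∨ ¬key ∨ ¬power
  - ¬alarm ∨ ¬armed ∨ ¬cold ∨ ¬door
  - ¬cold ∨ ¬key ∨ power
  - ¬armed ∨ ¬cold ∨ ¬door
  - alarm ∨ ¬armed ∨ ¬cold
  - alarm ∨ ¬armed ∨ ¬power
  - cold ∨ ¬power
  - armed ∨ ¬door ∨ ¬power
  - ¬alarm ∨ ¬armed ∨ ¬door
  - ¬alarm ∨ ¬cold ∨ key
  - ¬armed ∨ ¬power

Unit clause (door) forces door = True.
Unit clause (¬alarm) forces alarm = False.
Try power = True:
  (alarm ∨ ¬armed ∨ ¬power) forces armed = False.
  clause (armed ∨ ¬door ∨ ¬power) is falsified — backtrack.
So power = False.
Set cold = False.
  then (cold ∨ ¬key) forces key = False.
Set armed = False.
All clauses satisfied.

power = False, alarm = False, door = True, cold = False, armed = False, key = False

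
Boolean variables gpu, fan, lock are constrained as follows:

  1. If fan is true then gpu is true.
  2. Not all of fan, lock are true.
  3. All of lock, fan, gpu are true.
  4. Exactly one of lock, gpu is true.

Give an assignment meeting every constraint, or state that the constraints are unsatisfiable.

Case gpu = True:
  (3) forces lock = True.
  Constraint (4) is violated (lock=T, gpu=T) — contradiction.
Case gpu = False:
  Constraint (3) is violated (gpu=F) — contradiction.
Both cases fail — unsatisfiable.

The formula is unsatisfiable.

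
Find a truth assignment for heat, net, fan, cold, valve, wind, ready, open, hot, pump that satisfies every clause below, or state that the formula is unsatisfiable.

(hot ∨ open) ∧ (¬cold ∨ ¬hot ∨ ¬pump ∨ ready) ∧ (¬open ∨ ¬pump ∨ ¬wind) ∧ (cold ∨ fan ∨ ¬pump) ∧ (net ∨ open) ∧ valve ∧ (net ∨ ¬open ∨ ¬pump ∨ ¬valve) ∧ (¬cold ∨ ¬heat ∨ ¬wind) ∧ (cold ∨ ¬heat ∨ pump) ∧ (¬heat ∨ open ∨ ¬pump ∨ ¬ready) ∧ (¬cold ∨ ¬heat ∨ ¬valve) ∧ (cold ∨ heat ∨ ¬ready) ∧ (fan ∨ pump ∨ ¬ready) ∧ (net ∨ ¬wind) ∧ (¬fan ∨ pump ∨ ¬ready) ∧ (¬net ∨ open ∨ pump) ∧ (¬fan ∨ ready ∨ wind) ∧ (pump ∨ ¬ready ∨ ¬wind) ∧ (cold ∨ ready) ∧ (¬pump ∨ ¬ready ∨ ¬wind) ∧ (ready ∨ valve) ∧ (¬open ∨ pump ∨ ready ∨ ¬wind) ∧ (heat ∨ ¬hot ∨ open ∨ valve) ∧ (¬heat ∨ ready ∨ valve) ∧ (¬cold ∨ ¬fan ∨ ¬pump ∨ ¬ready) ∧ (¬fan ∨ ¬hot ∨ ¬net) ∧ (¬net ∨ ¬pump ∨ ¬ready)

Unit clause (valve) forces valve = True.
Set heat = False.
Set net = False.
  then (net ∨ open) forces open = True.
  then (net ∨ ¬open ∨ ¬pump ∨ ¬valve) forces pump = False.
  then (net ∨ ¬wind) forces wind = False.
Try fan = True:
  (¬fan ∨ pump ∨ ¬ready) forces ready = False.
  clause (¬fan ∨ ready ∨ wind) is falsified — backtrack.
So fan = False.
  then (fan ∨ pump ∨ ¬ready) forces ready = False.
  then (cold ∨ ready) forces cold = True.
Set hot = True.
All clauses satisfied.

heat=F; net=F; fan=F; cold=T; valve=T; wind=F; ready=F; open=T; hot=T; pump=F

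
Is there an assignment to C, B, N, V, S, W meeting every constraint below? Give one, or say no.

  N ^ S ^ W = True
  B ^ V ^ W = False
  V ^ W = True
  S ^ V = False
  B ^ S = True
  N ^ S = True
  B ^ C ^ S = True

Adding constraints 1, 2, 4, 5, 6 mod 2: every variable appears an even number of times on the left, so the left side is 0.
But the right sides sum to 1 (mod 2). 0 ≠ 1 — the system is inconsistent.

The formula is unsatisfiable.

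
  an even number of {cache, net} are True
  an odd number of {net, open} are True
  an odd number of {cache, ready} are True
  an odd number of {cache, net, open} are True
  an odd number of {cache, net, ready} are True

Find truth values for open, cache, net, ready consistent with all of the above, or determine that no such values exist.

open = True; cache = False; net = False; ready = True

{cache, net}: 0 true → even ✓
{net, open}: 1 true → odd ✓
{cache, ready}: 1 true → odd ✓
{cache, net, open}: 1 true → odd ✓
{cache, net, ready}: 1 true → odd ✓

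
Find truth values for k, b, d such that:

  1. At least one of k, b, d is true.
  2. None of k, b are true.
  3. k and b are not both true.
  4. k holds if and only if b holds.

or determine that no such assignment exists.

k = False; b = False; d = True

  (1) {k, b, d}: 1 true — at least one ✓
  (2) {k, b}: 0 true — none ✓
  (3) k=F, b=F — not both ✓
  (4) k=F, b=F — same ✓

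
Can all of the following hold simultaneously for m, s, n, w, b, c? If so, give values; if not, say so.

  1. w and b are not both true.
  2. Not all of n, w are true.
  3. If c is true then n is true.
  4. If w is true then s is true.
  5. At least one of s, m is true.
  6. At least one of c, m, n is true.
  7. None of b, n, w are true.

m = True, s = False, n = False, w = False, b = False, c = False

  (1) w=F, b=F — not both ✓
  (2) {n, w}: 0/2 true — not all ✓
  (3) c=F ⇒ n: vacuous ✓
  (4) w=F ⇒ s: vacuous ✓
  (5) {s, m}: 1 true — at least one ✓
  (6) {c, m, n}: 1 true — at least one ✓
  (7) {b, n, w}: 0 true — none ✓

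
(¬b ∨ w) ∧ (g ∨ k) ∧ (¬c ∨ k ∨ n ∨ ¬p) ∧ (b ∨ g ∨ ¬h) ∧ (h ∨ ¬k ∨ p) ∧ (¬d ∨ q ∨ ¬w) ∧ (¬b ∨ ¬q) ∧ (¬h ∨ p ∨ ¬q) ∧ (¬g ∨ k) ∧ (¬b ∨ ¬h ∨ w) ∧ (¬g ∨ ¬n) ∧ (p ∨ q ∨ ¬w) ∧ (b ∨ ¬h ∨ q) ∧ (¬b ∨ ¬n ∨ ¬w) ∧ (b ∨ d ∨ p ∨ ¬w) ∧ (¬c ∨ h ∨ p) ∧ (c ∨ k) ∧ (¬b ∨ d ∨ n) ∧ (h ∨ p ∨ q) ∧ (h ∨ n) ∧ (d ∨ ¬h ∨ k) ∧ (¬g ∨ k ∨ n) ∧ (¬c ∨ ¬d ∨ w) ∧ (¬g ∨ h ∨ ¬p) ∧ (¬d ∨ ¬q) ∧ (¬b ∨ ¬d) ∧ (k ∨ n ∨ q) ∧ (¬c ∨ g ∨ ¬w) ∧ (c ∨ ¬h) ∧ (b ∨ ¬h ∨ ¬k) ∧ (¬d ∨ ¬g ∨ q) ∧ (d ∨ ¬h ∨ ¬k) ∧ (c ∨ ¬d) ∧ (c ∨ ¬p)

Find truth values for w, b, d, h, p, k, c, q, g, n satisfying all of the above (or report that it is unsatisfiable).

Set w = False.
  then (¬b ∨ w) forces b = False.
Try d = True:
  (¬c ∨ ¬d ∨ w) forces c = False.
  clause (c ∨ ¬d) is falsified — backtrack.
So d = False.
Set h = False.
  then (h ∨ n) forces n = True.
  then (¬g ∨ ¬n) forces g = False.
  then (g ∨ k) forces k = True.
  then (h ∨ ¬k ∨ p) forces p = True.
  then (c ∨ ¬p) forces c = True.
Set q = True.
All clauses satisfied.

w=F; b=F; d=F; h=F; p=T; k=T; c=T; q=T; g=F; n=T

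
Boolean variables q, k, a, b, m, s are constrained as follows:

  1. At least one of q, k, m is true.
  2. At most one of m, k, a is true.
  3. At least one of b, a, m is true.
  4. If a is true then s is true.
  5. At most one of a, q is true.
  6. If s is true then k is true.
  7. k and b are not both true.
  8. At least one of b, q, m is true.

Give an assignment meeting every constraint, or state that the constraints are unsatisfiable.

q: True; k: False; a: False; b: True; m: True; s: False

  (1) {q, k, m}: 2 true — at least one ✓
  (2) {m, k, a}: 1 true — at most one ✓
  (3) {b, a, m}: 2 true — at least one ✓
  (4) a=F ⇒ s: vacuous ✓
  (5) {a, q}: 1 true — at most one ✓
  (6) s=F ⇒ k: vacuous ✓
  (7) k=F, b=T — not both ✓
  (8) {b, q, m}: 3 true — at least one ✓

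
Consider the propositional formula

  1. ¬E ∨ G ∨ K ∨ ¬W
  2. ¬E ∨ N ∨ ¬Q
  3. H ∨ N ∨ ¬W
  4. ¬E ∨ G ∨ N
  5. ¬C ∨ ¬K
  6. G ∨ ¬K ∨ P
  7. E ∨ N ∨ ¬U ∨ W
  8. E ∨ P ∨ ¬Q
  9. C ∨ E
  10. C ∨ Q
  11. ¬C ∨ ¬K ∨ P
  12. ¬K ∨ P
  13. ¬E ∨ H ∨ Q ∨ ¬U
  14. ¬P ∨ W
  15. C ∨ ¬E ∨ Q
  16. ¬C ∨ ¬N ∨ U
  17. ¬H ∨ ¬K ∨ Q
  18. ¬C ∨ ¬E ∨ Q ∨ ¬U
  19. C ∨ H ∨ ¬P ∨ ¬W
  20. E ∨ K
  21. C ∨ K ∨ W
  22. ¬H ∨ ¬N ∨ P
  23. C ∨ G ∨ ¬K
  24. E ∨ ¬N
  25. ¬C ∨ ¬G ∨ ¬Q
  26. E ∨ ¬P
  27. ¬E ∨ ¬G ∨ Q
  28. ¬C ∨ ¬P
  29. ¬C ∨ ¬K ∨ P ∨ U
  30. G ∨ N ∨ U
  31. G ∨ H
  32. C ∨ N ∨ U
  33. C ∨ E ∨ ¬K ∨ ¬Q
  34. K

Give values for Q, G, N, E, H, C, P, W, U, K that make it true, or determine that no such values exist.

Q = True, G = True, N = True, E = True, H = True, C = False, P = True, W = True, U = False, K = True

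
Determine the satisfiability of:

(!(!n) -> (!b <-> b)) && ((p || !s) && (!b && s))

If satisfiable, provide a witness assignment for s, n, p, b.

s = True, n = False, p = True, b = False

  !(!n) -> (!b <-> b) = True
    !(!n) = False
      !n = True
    !b <-> b = False
      !b = True
  (p || !s) && (!b && s) = True
    p || !s = True
      !s = False
    !b && s = True
      !b = True
Both conjuncts True, so the formula holds.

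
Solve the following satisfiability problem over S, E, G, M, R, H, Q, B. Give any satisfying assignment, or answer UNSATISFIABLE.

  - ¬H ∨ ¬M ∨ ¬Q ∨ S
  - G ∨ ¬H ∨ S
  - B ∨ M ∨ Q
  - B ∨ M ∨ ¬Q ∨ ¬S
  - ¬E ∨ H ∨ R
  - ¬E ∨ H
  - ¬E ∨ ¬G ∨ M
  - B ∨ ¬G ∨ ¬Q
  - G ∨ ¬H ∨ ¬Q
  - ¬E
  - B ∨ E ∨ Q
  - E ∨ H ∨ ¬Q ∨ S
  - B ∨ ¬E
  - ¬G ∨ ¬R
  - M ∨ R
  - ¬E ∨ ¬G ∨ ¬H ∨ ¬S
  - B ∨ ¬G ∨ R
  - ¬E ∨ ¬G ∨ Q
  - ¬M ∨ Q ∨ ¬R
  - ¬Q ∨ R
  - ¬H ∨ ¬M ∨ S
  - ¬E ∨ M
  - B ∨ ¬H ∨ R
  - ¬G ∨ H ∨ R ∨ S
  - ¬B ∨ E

S: True; E: False; G: False; M: True; R: True; H: False; Q: True; B: False

Unit clause (¬E) forces E = False.
In (¬B ∨ E) only ¬B is left, so B = False.
In (B ∨ E ∨ Q) only Q is left, so Q = True.
In (¬Q ∨ R) only R is left, so R = True.
In (B ∨ ¬G ∨ ¬Q) only ¬G is left, so G = False.
In (G ∨ ¬H ∨ ¬Q) only ¬H is left, so H = False.
In (E ∨ H ∨ ¬Q ∨ S) only S is left, so S = True.
In (B ∨ M ∨ ¬Q ∨ ¬S) only M is left, so M = True.
All clauses satisfied.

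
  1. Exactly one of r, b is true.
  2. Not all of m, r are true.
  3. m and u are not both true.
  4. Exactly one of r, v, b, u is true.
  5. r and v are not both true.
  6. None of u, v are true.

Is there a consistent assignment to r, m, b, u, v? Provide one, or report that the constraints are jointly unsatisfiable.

r = False; m = True; b = True; u = False; v = False

  (1) {r, b}: 1 true — exactly one ✓
  (2) {m, r}: 1/2 true — not all ✓
  (3) m=T, u=F — not both ✓
  (4) {r, v, b, u}: 1 true — exactly one ✓
  (5) r=F, v=F — not both ✓
  (6) {u, v}: 0 true — none ✓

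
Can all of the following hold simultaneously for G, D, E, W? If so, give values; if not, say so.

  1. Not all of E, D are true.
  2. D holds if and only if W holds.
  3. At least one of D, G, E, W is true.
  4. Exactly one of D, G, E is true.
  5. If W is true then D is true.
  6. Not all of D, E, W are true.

G = True, D = False, E = False, W = False

  (1) {E, D}: 0/2 true — not all ✓
  (2) D=F, W=F — same ✓
  (3) {D, G, E, W}: 1 true — at least one ✓
  (4) {D, G, E}: 1 true — exactly one ✓
  (5) W=F ⇒ D: vacuous ✓
  (6) {D, E, W}: 0/3 true — not all ✓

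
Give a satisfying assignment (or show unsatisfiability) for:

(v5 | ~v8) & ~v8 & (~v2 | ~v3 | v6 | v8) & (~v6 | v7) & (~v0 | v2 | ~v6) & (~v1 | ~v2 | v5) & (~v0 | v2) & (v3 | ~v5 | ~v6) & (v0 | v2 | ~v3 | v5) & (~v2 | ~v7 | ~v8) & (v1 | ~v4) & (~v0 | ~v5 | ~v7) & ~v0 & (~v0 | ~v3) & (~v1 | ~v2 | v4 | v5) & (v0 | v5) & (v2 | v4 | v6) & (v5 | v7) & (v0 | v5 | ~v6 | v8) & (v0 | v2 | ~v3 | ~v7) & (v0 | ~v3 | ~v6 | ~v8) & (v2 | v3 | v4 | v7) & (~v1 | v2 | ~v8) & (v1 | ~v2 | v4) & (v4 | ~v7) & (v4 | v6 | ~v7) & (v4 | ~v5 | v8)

v0 = False, v1 = True, v2 = False, v3 = True, v4 = True, v5 = True, v6 = False, v7 = False, v8 = False

Unit clause (~v8) forces v8 = False.
Unit clause (~v0) forces v0 = False.
In (v0 | v5) only v5 is left, so v5 = True.
In (v4 | ~v5 | v8) only v4 is left, so v4 = True.
In (v1 | ~v4) only v1 is left, so v1 = True.
Set v2 = False.
Set v3 = True.
  then (v0 | v2 | ~v3 | ~v7) forces v7 = False.
  then (~v6 | v7) forces v6 = False.
All clauses satisfied.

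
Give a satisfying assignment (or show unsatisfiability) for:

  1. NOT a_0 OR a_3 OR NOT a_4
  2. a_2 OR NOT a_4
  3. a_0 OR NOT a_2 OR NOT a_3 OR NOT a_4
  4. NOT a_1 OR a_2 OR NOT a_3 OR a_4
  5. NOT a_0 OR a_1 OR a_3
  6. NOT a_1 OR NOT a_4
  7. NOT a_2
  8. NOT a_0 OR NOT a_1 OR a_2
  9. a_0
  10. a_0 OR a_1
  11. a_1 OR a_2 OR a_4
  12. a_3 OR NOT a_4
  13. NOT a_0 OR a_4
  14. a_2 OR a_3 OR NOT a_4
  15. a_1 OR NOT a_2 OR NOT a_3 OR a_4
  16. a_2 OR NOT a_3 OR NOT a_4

Case a_0 = True:
  (NOT a_2) forces a_2 = False.
  (a_2 OR NOT a_4) forces a_4 = False.
  Clause (NOT a_0 OR a_4) is falsified — contradiction.
Case a_0 = False:
  Clause (a_0) is falsified — contradiction.
Both cases fail, so the formula is unsatisfiable.

UNSATISFIABLE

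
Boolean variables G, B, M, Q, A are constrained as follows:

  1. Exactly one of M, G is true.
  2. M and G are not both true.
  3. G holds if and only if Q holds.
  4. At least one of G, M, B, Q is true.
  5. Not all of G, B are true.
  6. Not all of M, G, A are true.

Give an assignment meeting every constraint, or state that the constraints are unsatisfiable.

G: False, B: False, M: True, Q: False, A: False

  (1) {M, G}: 1 true — exactly one ✓
  (2) M=T, G=F — not both ✓
  (3) G=F, Q=F — same ✓
  (4) {G, M, B, Q}: 1 true — at least one ✓
  (5) {G, B}: 0/2 true — not all ✓
  (6) {M, G, A}: 1/3 true — not all ✓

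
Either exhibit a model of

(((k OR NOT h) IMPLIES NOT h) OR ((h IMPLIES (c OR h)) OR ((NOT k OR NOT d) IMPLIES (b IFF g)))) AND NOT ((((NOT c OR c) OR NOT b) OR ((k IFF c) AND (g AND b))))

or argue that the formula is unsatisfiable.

The formula is unsatisfiable.

The conjunct NOT ((((NOT c OR c) OR NOT b) OR ((k IFF c) AND (g AND b)))) is unsatisfiable on its own:
  c = True: this becomes NOT ((True OR (k AND (g AND b)))) = False.
  c = False: this becomes NOT ((True OR (NOT k AND (g AND b)))) = False.
So the whole conjunction is unsatisfiable.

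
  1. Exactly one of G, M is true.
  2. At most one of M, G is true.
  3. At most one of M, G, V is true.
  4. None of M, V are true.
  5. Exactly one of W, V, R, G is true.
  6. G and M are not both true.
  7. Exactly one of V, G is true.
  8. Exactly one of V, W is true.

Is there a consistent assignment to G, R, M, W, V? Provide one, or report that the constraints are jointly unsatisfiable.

No satisfying assignment exists.

Case V = True:
  Constraint (4) is violated (V=T) — contradiction.
Case V = False:
  (4) forces M = False.
  (1) with M=F forces G = True.
  (5) with G=T forces W = False.
  Constraint (8) is violated (V=F, W=F) — contradiction.
Both cases fail — unsatisfiable.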